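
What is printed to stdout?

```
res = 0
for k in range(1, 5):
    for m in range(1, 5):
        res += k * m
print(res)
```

k=1,m=1: res = 0+1 = 1
k=1,m=2: res = 1+2 = 3
k=1,m=3: res = 3+3 = 6
k=1,m=4: res = 6+4 = 10
k=2,m=1: res = 10+2 = 12
k=2,m=2: res = 12+4 = 16
k=2,m=3: res = 16+6 = 22
k=2,m=4: res = 22+8 = 30
k=3,m=1: res = 30+3 = 33
k=3,m=2: res = 33+6 = 39
k=3,m=3: res = 39+9 = 48
k=3,m=4: res = 48+12 = 60
k=4,m=1: res = 60+4 = 64
k=4,m=2: res = 64+8 = 72
k=4,m=3: res = 72+12 = 84
k=4,m=4: res = 84+16 = 100

100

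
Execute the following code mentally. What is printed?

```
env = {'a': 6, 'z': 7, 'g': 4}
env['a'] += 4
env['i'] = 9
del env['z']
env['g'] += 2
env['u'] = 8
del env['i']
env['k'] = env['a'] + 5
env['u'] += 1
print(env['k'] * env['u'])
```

env['a'] = 6+4 = 10 → {'a': 10, 'z': 7, 'g': 4}
env['i'] = 9 → {'a': 10, 'z': 7, 'g': 4, 'i': 9}
del 'z' → {'a': 10, 'g': 4, 'i': 9}
env['g'] = 4+2 = 6 → {'a': 10, 'g': 6, 'i': 9}
env['u'] = 8 → {'a': 10, 'g': 6, 'i': 9, 'u': 8}
del 'i' → {'a': 10, 'g': 6, 'u': 8}
env['k'] = env['a']+5 = 15 → {'a': 10, 'g': 6, 'u': 8, 'k': 15}
env['u'] = 8+1 = 9 → {'a': 10, 'g': 6, 'u': 9, 'k': 15}
env['k']*env['u'] = 15*9 = 135

135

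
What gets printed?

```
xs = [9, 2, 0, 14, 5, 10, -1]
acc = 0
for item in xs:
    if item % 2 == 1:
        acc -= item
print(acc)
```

item=9: odd, acc = 0-9 = -9
item=2: not odd
item=0: not odd
item=14: not odd
item=5: odd, acc = (-9)-5 = -14
item=10: not odd
item=-1: odd, acc = (-14)-(-1) = -13

-13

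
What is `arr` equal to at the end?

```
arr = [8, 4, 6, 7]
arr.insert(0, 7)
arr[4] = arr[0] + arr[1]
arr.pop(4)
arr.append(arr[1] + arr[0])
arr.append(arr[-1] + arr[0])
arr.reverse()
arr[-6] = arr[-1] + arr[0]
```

insert 7 at 0 → [7, 8, 4, 6, 7]
arr[4] = arr[0]+arr[1] = 7+8 = 15 → [7, 8, 4, 6, 15]
pop(4) removes 15 → [7, 8, 4, 6]
append arr[1]+arr[0] = 8+7 = 15 → [7, 8, 4, 6, 15]
append arr[-1]+arr[0] = 15+7 = 22 → [7, 8, 4, 6, 15, 22]
reverse → [22, 15, 6, 4, 8, 7]
arr[-6] = arr[-1]+arr[0] = 7+22 = 29 → [29, 15, 6, 4, 8, 7]

[29, 15, 6, 4, 8, 7]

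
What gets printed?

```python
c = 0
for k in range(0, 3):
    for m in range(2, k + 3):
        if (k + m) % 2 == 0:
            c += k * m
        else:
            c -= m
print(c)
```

k=0,m=2: even sum, c = 0+0 = 0
k=1,m=2: odd sum, c = 0-2 = -2
k=1,m=3: even sum, c = (-2)+3 = 1
k=2,m=2: even sum, c = 1+4 = 5
k=2,m=3: odd sum, c = 5-3 = 2
k=2,m=4: even sum, c = 2+8 = 10

10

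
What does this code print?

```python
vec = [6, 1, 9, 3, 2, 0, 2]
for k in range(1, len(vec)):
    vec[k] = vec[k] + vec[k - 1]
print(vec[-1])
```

23

k=1: vec[1] = 1+6 = 7 → [6, 7, 9, 3, 2, 0, 2]
k=2: vec[2] = 9+7 = 16 → [6, 7, 16, 3, 2, 0, 2]
k=3: vec[3] = 3+16 = 19 → [6, 7, 16, 19, 2, 0, 2]
k=4: vec[4] = 2+19 = 21 → [6, 7, 16, 19, 21, 0, 2]
k=5: vec[5] = 0+21 = 21 → [6, 7, 16, 19, 21, 21, 2]
k=6: vec[6] = 2+21 = 23 → [6, 7, 16, 19, 21, 21, 23]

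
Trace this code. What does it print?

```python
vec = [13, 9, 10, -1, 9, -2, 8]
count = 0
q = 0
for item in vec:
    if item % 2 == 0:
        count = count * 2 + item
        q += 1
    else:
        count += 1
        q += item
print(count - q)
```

item=13: not even, count = 0+1 = 1; q=13
item=9: not even, count = 1+1 = 2; q=22
item=10: even, count = 2*2+10 = 14; q=23
item=-1: not even, count = 14+1 = 15; q=22
item=9: not even, count = 15+1 = 16; q=31
item=-2: even, count = 16*2+(-2) = 30; q=32
item=8: even, count = 30*2+8 = 68; q=33
count-q = 68-33 = 35

35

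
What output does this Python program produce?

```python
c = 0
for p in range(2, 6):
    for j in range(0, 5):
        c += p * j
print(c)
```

p=2,j=0: c = 0+0 = 0
p=2,j=1: c = 0+2 = 2
p=2,j=2: c = 2+4 = 6
p=2,j=3: c = 6+6 = 12
p=2,j=4: c = 12+8 = 20
p=3,j=0: c = 20+0 = 20
p=3,j=1: c = 20+3 = 23
p=3,j=2: c = 23+6 = 29
p=3,j=3: c = 29+9 = 38
p=3,j=4: c = 38+12 = 50
p=4,j=0: c = 50+0 = 50
p=4,j=1: c = 50+4 = 54
p=4,j=2: c = 54+8 = 62
p=4,j=3: c = 62+12 = 74
p=4,j=4: c = 74+16 = 90
p=5,j=0: c = 90+0 = 90
p=5,j=1: c = 90+5 = 95
p=5,j=2: c = 95+10 = 105
p=5,j=3: c = 105+15 = 120
p=5,j=4: c = 120+20 = 140

140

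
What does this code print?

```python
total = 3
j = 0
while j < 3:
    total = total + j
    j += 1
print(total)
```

j=0: total = 3+0 = 3
j=1: total = 3+1 = 4
j=2: total = 4+2 = 6

6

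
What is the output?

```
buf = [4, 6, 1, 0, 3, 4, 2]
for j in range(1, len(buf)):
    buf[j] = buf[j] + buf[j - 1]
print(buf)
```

[4, 10, 11, 11, 14, 18, 20]

j=1: buf[1] = 6+4 = 10 → [4, 10, 1, 0, 3, 4, 2]
j=2: buf[2] = 1+10 = 11 → [4, 10, 11, 0, 3, 4, 2]
j=3: buf[3] = 0+11 = 11 → [4, 10, 11, 11, 3, 4, 2]
j=4: buf[4] = 3+11 = 14 → [4, 10, 11, 11, 14, 4, 2]
j=5: buf[5] = 4+14 = 18 → [4, 10, 11, 11, 14, 18, 2]
j=6: buf[6] = 2+18 = 20 → [4, 10, 11, 11, 14, 18, 20]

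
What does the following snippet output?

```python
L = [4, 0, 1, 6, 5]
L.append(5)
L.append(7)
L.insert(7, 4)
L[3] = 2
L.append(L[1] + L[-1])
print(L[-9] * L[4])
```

20

append 5 → [4, 0, 1, 6, 5, 5]
append 7 → [4, 0, 1, 6, 5, 5, 7]
insert 4 at 7 → [4, 0, 1, 6, 5, 5, 7, 4]
L[3] = 2 → [4, 0, 1, 2, 5, 5, 7, 4]
append L[1]+L[-1] = 0+4 = 4 → [4, 0, 1, 2, 5, 5, 7, 4, 4]
L[-9]*L[4] = 4*5 = 20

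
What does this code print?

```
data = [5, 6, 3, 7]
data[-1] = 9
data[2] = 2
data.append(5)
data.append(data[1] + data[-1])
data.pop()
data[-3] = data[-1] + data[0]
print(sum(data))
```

35

data[-1] = 9 → [5, 6, 3, 9]
data[2] = 2 → [5, 6, 2, 9]
append 5 → [5, 6, 2, 9, 5]
append data[1]+data[-1] = 6+5 = 11 → [5, 6, 2, 9, 5, 11]
pop() removes 11 → [5, 6, 2, 9, 5]
data[-3] = data[-1]+data[0] = 5+5 = 10 → [5, 6, 10, 9, 5]
sum = 35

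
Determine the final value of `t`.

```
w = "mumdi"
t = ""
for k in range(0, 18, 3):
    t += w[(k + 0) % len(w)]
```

'mduimm'

k=0: add w[0]='m' → 'm'
k=3: add w[3]='d' → 'md'
k=6: add w[1]='u' → 'mdu'
k=9: add w[4]='i' → 'mdui'
k=12: add w[2]='m' → 'mduim'
k=15: add w[0]='m' → 'mduimm'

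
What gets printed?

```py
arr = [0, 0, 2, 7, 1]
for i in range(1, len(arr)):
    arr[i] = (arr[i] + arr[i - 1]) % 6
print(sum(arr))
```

9

i=1: arr[1] = (0+0)%6 = 0 → [0, 0, 2, 7, 1]
i=2: arr[2] = (2+0)%6 = 2 → [0, 0, 2, 7, 1]
i=3: arr[3] = (7+2)%6 = 3 → [0, 0, 2, 3, 1]
i=4: arr[4] = (1+3)%6 = 4 → [0, 0, 2, 3, 4]
sum = 9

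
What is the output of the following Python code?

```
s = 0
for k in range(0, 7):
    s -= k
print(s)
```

-21

k=0: s = 0-0 = 0
k=1: s = 0-1 = -1
k=2: s = (-1)-2 = -3
k=3: s = (-3)-3 = -6
k=4: s = (-6)-4 = -10
k=5: s = (-10)-5 = -15
k=6: s = (-15)-6 = -21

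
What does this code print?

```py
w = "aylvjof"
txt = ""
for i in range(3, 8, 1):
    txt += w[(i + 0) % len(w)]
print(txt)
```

vjofa

i=3: add w[3]='v' → 'v'
i=4: add w[4]='j' → 'vj'
i=5: add w[5]='o' → 'vjo'
i=6: add w[6]='f' → 'vjof'
i=7: add w[0]='a' → 'vjofa'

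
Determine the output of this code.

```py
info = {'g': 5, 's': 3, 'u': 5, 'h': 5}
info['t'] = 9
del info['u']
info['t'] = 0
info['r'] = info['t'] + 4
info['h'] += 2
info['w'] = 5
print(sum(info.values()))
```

24

info['t'] = 9 → {'g': 5, 's': 3, 'u': 5, 'h': 5, 't': 9}
del 'u' → {'g': 5, 's': 3, 'h': 5, 't': 9}
info['t'] = 0 → {'g': 5, 's': 3, 'h': 5, 't': 0}
info['r'] = info['t']+4 = 4 → {'g': 5, 's': 3, 'h': 5, 't': 0, 'r': 4}
info['h'] = 5+2 = 7 → {'g': 5, 's': 3, 'h': 7, 't': 0, 'r': 4}
info['w'] = 5 → {'g': 5, 's': 3, 'h': 7, 't': 0, 'r': 4, 'w': 5}
sum of values = 24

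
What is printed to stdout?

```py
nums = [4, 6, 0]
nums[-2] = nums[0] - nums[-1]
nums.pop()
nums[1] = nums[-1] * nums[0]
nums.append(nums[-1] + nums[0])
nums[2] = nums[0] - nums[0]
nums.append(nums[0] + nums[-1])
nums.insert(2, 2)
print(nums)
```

[4, 16, 2, 0, 4]

nums[-2] = nums[0]-nums[-1] = 4-0 = 4 → [4, 4, 0]
pop() removes 0 → [4, 4]
nums[1] = nums[-1]*nums[0] = 4*4 = 16 → [4, 16]
append nums[-1]+nums[0] = 16+4 = 20 → [4, 16, 20]
nums[2] = nums[0]-nums[0] = 4-4 = 0 → [4, 16, 0]
append nums[0]+nums[-1] = 4+0 = 4 → [4, 16, 0, 4]
insert 2 at 2 → [4, 16, 2, 0, 4]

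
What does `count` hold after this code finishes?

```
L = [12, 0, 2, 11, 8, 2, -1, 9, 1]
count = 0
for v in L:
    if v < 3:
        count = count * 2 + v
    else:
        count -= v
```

-531

v=12: not <3, count = 0-12 = -12
v=0: <3, count = (-12)*2+0 = -24
v=2: <3, count = (-24)*2+2 = -46
v=11: not <3, count = (-46)-11 = -57
v=8: not <3, count = (-57)-8 = -65
v=2: <3, count = (-65)*2+2 = -128
v=-1: <3, count = (-128)*2+(-1) = -257
v=9: not <3, count = (-257)-9 = -266
v=1: <3, count = (-266)*2+1 = -531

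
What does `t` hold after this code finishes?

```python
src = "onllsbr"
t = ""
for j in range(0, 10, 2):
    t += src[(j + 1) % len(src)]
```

'nlbol'

j=0: add src[1]='n' → 'n'
j=2: add src[3]='l' → 'nl'
j=4: add src[5]='b' → 'nlb'
j=6: add src[0]='o' → 'nlbo'
j=8: add src[2]='l' → 'nlbol'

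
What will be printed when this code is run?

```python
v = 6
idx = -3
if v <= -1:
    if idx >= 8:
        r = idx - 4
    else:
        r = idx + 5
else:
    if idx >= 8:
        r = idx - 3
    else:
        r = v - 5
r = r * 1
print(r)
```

1

v=6, idx=-3
v <= -1 is False; idx >= 8 is False
→ r = v - 5 = 1
r = 1*1 = 1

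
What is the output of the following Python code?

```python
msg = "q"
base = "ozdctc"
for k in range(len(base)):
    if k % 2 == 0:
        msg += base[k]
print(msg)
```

k=0: add 'o' → 'qo'
k=1: skip
k=2: add 'd' → 'qod'
k=3: skip
k=4: add 't' → 'qodt'
k=5: skip

qodt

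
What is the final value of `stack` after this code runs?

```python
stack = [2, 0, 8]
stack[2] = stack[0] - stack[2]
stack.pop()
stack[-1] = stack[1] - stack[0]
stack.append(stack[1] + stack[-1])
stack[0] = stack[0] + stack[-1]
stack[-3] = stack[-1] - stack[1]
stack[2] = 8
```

[-2, -2, 8]

stack[2] = stack[0]-stack[2] = 2-8 = -6 → [2, 0, -6]
pop() removes -6 → [2, 0]
stack[-1] = stack[1]-stack[0] = 0-2 = -2 → [2, -2]
append stack[1]+stack[-1] = (-2)+(-2) = -4 → [2, -2, -4]
stack[0] = stack[0]+stack[-1] = 2+(-4) = -2 → [-2, -2, -4]
stack[-3] = stack[-1]-stack[1] = (-4)-(-2) = -2 → [-2, -2, -4]
stack[2] = 8 → [-2, -2, 8]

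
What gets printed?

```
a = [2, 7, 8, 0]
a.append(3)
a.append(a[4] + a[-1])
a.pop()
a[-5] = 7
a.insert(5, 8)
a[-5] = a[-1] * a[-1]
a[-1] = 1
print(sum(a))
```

append 3 → [2, 7, 8, 0, 3]
append a[4]+a[-1] = 3+3 = 6 → [2, 7, 8, 0, 3, 6]
pop() removes 6 → [2, 7, 8, 0, 3]
a[-5] = 7 → [7, 7, 8, 0, 3]
insert 8 at 5 → [7, 7, 8, 0, 3, 8]
a[-5] = a[-1]*a[-1] = 8*8 = 64 → [7, 64, 8, 0, 3, 8]
a[-1] = 1 → [7, 64, 8, 0, 3, 1]
sum = 83

83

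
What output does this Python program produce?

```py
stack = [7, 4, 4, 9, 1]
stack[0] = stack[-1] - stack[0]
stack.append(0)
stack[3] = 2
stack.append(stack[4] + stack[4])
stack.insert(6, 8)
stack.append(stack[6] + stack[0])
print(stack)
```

stack[0] = stack[-1]-stack[0] = 1-7 = -6 → [-6, 4, 4, 9, 1]
append 0 → [-6, 4, 4, 9, 1, 0]
stack[3] = 2 → [-6, 4, 4, 2, 1, 0]
append stack[4]+stack[4] = 1+1 = 2 → [-6, 4, 4, 2, 1, 0, 2]
insert 8 at 6 → [-6, 4, 4, 2, 1, 0, 8, 2]
append stack[6]+stack[0] = 8+(-6) = 2 → [-6, 4, 4, 2, 1, 0, 8, 2, 2]

[-6, 4, 4, 2, 1, 0, 8, 2, 2]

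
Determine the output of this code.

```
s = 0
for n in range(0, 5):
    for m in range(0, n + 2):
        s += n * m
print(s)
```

n=0,m=0: s = 0+0 = 0
n=0,m=1: s = 0+0 = 0
n=1,m=0: s = 0+0 = 0
n=1,m=1: s = 0+1 = 1
n=1,m=2: s = 1+2 = 3
n=2,m=0: s = 3+0 = 3
n=2,m=1: s = 3+2 = 5
n=2,m=2: s = 5+4 = 9
n=2,m=3: s = 9+6 = 15
n=3,m=0: s = 15+0 = 15
n=3,m=1: s = 15+3 = 18
n=3,m=2: s = 18+6 = 24
n=3,m=3: s = 24+9 = 33
n=3,m=4: s = 33+12 = 45
n=4,m=0: s = 45+0 = 45
n=4,m=1: s = 45+4 = 49
n=4,m=2: s = 49+8 = 57
n=4,m=3: s = 57+12 = 69
n=4,m=4: s = 69+16 = 85
n=4,m=5: s = 85+20 = 105

105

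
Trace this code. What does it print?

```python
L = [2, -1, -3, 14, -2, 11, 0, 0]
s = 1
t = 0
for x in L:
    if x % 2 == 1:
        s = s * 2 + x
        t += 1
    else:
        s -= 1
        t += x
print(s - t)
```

-22

x=2: not odd, s = 1-1 = 0; t=2
x=-1: odd, s = 0*2+(-1) = -1; t=3
x=-3: odd, s = (-1)*2+(-3) = -5; t=4
x=14: not odd, s = (-5)-1 = -6; t=18
x=-2: not odd, s = (-6)-1 = -7; t=16
x=11: odd, s = (-7)*2+11 = -3; t=17
x=0: not odd, s = (-3)-1 = -4; t=17
x=0: not odd, s = (-4)-1 = -5; t=17
s-t = (-5)-17 = -22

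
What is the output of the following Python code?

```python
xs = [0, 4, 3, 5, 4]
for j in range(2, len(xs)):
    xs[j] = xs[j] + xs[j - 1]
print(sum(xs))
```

j=2: xs[2] = 3+4 = 7 → [0, 4, 7, 5, 4]
j=3: xs[3] = 5+7 = 12 → [0, 4, 7, 12, 4]
j=4: xs[4] = 4+12 = 16 → [0, 4, 7, 12, 16]
sum = 39

39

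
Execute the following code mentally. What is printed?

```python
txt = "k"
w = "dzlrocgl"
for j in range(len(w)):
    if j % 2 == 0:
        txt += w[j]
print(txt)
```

j=0: add 'd' → 'kd'
j=1: skip
j=2: add 'l' → 'kdl'
j=3: skip
j=4: add 'o' → 'kdlo'
j=5: skip
j=6: add 'g' → 'kdlog'
j=7: skip

kdlog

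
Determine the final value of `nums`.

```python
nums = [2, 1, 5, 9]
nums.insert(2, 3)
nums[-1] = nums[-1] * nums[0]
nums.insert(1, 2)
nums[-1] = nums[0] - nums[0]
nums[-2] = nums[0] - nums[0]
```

insert 3 at 2 → [2, 1, 3, 5, 9]
nums[-1] = nums[-1]*nums[0] = 9*2 = 18 → [2, 1, 3, 5, 18]
insert 2 at 1 → [2, 2, 1, 3, 5, 18]
nums[-1] = nums[0]-nums[0] = 2-2 = 0 → [2, 2, 1, 3, 5, 0]
nums[-2] = nums[0]-nums[0] = 2-2 = 0 → [2, 2, 1, 3, 0, 0]

[2, 2, 1, 3, 0, 0]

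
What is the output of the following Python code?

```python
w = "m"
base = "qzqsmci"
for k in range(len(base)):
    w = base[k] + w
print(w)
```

k=0: prepend 'q' → 'qm'
k=1: prepend 'z' → 'zqm'
k=2: prepend 'q' → 'qzqm'
k=3: prepend 's' → 'sqzqm'
k=4: prepend 'm' → 'msqzqm'
k=5: prepend 'c' → 'cmsqzqm'
k=6: prepend 'i' → 'icmsqzqm'

icmsqzqm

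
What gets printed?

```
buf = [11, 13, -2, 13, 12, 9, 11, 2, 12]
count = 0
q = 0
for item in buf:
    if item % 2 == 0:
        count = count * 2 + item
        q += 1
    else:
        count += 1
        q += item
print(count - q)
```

item=11: not even, count = 0+1 = 1; q=11
item=13: not even, count = 1+1 = 2; q=24
item=-2: even, count = 2*2+(-2) = 2; q=25
item=13: not even, count = 2+1 = 3; q=38
item=12: even, count = 3*2+12 = 18; q=39
item=9: not even, count = 18+1 = 19; q=48
item=11: not even, count = 19+1 = 20; q=59
item=2: even, count = 20*2+2 = 42; q=60
item=12: even, count = 42*2+12 = 96; q=61
count-q = 96-61 = 35

35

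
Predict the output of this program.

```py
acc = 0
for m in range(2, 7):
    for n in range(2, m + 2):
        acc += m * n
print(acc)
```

m=2,n=2: acc = 0+4 = 4
m=2,n=3: acc = 4+6 = 10
m=3,n=2: acc = 10+6 = 16
m=3,n=3: acc = 16+9 = 25
m=3,n=4: acc = 25+12 = 37
m=4,n=2: acc = 37+8 = 45
m=4,n=3: acc = 45+12 = 57
m=4,n=4: acc = 57+16 = 73
m=4,n=5: acc = 73+20 = 93
m=5,n=2: acc = 93+10 = 103
m=5,n=3: acc = 103+15 = 118
m=5,n=4: acc = 118+20 = 138
m=5,n=5: acc = 138+25 = 163
m=5,n=6: acc = 163+30 = 193
m=6,n=2: acc = 193+12 = 205
m=6,n=3: acc = 205+18 = 223
m=6,n=4: acc = 223+24 = 247
m=6,n=5: acc = 247+30 = 277
m=6,n=6: acc = 277+36 = 313
m=6,n=7: acc = 313+42 = 355

355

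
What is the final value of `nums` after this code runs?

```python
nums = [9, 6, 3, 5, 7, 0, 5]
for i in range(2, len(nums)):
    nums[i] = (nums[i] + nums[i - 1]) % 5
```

[9, 6, 4, 4, 1, 1, 1]

i=2: nums[2] = (3+6)%5 = 4 → [9, 6, 4, 5, 7, 0, 5]
i=3: nums[3] = (5+4)%5 = 4 → [9, 6, 4, 4, 7, 0, 5]
i=4: nums[4] = (7+4)%5 = 1 → [9, 6, 4, 4, 1, 0, 5]
i=5: nums[5] = (0+1)%5 = 1 → [9, 6, 4, 4, 1, 1, 5]
i=6: nums[6] = (5+1)%5 = 1 → [9, 6, 4, 4, 1, 1, 1]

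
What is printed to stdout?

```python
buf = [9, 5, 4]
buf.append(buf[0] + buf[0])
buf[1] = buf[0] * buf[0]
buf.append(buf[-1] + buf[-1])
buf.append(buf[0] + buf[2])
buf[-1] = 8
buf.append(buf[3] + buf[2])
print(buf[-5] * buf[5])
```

append buf[0]+buf[0] = 9+9 = 18 → [9, 5, 4, 18]
buf[1] = buf[0]*buf[0] = 9*9 = 81 → [9, 81, 4, 18]
append buf[-1]+buf[-1] = 18+18 = 36 → [9, 81, 4, 18, 36]
append buf[0]+buf[2] = 9+4 = 13 → [9, 81, 4, 18, 36, 13]
buf[-1] = 8 → [9, 81, 4, 18, 36, 8]
append buf[3]+buf[2] = 18+4 = 22 → [9, 81, 4, 18, 36, 8, 22]
buf[-5]*buf[5] = 4*8 = 32

32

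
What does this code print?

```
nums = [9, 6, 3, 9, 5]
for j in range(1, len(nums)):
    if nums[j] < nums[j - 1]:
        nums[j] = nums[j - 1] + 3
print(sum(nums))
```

75

j=1: 6<9, nums[1] = 9+3 = 12 → [9, 12, 3, 9, 5]
j=2: 3<12, nums[2] = 12+3 = 15 → [9, 12, 15, 9, 5]
j=3: 9<15, nums[3] = 15+3 = 18 → [9, 12, 15, 18, 5]
j=4: 5<18, nums[4] = 18+3 = 21 → [9, 12, 15, 18, 21]
sum = 75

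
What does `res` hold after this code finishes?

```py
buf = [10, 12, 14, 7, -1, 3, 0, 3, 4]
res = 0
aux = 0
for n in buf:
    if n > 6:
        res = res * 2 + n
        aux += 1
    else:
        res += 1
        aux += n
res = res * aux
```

2184

n=10: >6, res = 0*2+10 = 10; aux=1
n=12: >6, res = 10*2+12 = 32; aux=2
n=14: >6, res = 32*2+14 = 78; aux=3
n=7: >6, res = 78*2+7 = 163; aux=4
n=-1: not >6, res = 163+1 = 164; aux=3
n=3: not >6, res = 164+1 = 165; aux=6
n=0: not >6, res = 165+1 = 166; aux=6
n=3: not >6, res = 166+1 = 167; aux=9
n=4: not >6, res = 167+1 = 168; aux=13
res*aux = 168*13 = 2184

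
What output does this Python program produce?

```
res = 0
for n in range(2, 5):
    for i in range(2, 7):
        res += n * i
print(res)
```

n=2,i=2: res = 0+4 = 4
n=2,i=3: res = 4+6 = 10
n=2,i=4: res = 10+8 = 18
n=2,i=5: res = 18+10 = 28
n=2,i=6: res = 28+12 = 40
n=3,i=2: res = 40+6 = 46
n=3,i=3: res = 46+9 = 55
n=3,i=4: res = 55+12 = 67
n=3,i=5: res = 67+15 = 82
n=3,i=6: res = 82+18 = 100
n=4,i=2: res = 100+8 = 108
n=4,i=3: res = 108+12 = 120
n=4,i=4: res = 120+16 = 136
n=4,i=5: res = 136+20 = 156
n=4,i=6: res = 156+24 = 180

180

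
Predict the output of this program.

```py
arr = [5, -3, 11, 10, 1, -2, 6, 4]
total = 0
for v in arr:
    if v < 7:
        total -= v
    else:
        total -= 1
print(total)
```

-13

v=5: <7, total = 0-5 = -5
v=-3: <7, total = (-5)-(-3) = -2
v=11: not <7, total = (-2)-1 = -3
v=10: not <7, total = (-3)-1 = -4
v=1: <7, total = (-4)-1 = -5
v=-2: <7, total = (-5)-(-2) = -3
v=6: <7, total = (-3)-6 = -9
v=4: <7, total = (-9)-4 = -13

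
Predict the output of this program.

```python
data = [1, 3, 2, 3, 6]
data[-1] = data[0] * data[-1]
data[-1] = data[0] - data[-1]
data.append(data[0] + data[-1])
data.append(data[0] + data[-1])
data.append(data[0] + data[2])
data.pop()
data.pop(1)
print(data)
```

data[-1] = data[0]*data[-1] = 1*6 = 6 → [1, 3, 2, 3, 6]
data[-1] = data[0]-data[-1] = 1-6 = -5 → [1, 3, 2, 3, -5]
append data[0]+data[-1] = 1+(-5) = -4 → [1, 3, 2, 3, -5, -4]
append data[0]+data[-1] = 1+(-4) = -3 → [1, 3, 2, 3, -5, -4, -3]
append data[0]+data[2] = 1+2 = 3 → [1, 3, 2, 3, -5, -4, -3, 3]
pop() removes 3 → [1, 3, 2, 3, -5, -4, -3]
pop(1) removes 3 → [1, 2, 3, -5, -4, -3]

[1, 2, 3, -5, -4, -3]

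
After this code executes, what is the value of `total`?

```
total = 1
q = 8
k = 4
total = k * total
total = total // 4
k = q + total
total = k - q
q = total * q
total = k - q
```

1

total = 4*1 = 4
total = 4//4 = 1
k = 8+1 = 9
total = 9-8 = 1
q = 1*8 = 8
total = 9-8 = 1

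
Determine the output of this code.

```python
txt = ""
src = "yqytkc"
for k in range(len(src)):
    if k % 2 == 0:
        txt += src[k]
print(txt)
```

yyk

k=0: add 'y' → 'y'
k=1: skip
k=2: add 'y' → 'yy'
k=3: skip
k=4: add 'k' → 'yyk'
k=5: skip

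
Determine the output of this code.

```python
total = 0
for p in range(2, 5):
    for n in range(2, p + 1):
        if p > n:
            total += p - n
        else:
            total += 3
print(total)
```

p=2,n=2: not 2>2, total = 0+3 = 3
p=3,n=2: 3>2, total = 3+1 = 4
p=3,n=3: not 3>3, total = 4+3 = 7
p=4,n=2: 4>2, total = 7+2 = 9
p=4,n=3: 4>3, total = 9+1 = 10
p=4,n=4: not 4>4, total = 10+3 = 13

13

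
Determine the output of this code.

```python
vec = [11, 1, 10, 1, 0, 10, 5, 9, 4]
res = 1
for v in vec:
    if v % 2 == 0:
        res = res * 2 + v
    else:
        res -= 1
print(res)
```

v=11: not even, res = 1-1 = 0
v=1: not even, res = 0-1 = -1
v=10: even, res = (-1)*2+10 = 8
v=1: not even, res = 8-1 = 7
v=0: even, res = 7*2+0 = 14
v=10: even, res = 14*2+10 = 38
v=5: not even, res = 38-1 = 37
v=9: not even, res = 37-1 = 36
v=4: even, res = 36*2+4 = 76

76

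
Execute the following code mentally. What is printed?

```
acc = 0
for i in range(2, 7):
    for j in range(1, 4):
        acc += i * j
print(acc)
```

i=2,j=1: acc = 0+2 = 2
i=2,j=2: acc = 2+4 = 6
i=2,j=3: acc = 6+6 = 12
i=3,j=1: acc = 12+3 = 15
i=3,j=2: acc = 15+6 = 21
i=3,j=3: acc = 21+9 = 30
i=4,j=1: acc = 30+4 = 34
i=4,j=2: acc = 34+8 = 42
i=4,j=3: acc = 42+12 = 54
i=5,j=1: acc = 54+5 = 59
i=5,j=2: acc = 59+10 = 69
i=5,j=3: acc = 69+15 = 84
i=6,j=1: acc = 84+6 = 90
i=6,j=2: acc = 90+12 = 102
i=6,j=3: acc = 102+18 = 120

120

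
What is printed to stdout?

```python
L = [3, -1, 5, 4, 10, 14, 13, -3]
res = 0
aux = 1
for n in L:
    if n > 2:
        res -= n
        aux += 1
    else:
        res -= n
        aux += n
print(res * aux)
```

-135

n=3: >2, res = 0-3 = -3; aux=2
n=-1: not >2, res = (-3)-(-1) = -2; aux=1
n=5: >2, res = (-2)-5 = -7; aux=2
n=4: >2, res = (-7)-4 = -11; aux=3
n=10: >2, res = (-11)-10 = -21; aux=4
n=14: >2, res = (-21)-14 = -35; aux=5
n=13: >2, res = (-35)-13 = -48; aux=6
n=-3: not >2, res = (-48)-(-3) = -45; aux=3
res*aux = (-45)*3 = -135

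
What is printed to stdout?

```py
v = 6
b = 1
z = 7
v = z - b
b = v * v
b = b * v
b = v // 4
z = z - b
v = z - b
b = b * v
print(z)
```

v = 7-1 = 6
b = 6*6 = 36
b = 36*6 = 216
b = 6//4 = 1
z = 7-1 = 6
v = 6-1 = 5
b = 1*5 = 5

6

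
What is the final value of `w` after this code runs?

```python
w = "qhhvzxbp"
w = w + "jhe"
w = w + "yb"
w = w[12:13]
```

+ 'jhe' → 'qhhvzxbpjhe'
+ 'yb' → 'qhhvzxbpjheyb'
slice [12:13] → 'b'

'b'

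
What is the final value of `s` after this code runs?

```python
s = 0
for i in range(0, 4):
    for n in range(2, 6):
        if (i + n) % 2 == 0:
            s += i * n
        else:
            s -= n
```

16

i=0,n=2: even sum, s = 0+0 = 0
i=0,n=3: odd sum, s = 0-3 = -3
i=0,n=4: even sum, s = (-3)+0 = -3
i=0,n=5: odd sum, s = (-3)-5 = -8
i=1,n=2: odd sum, s = (-8)-2 = -10
i=1,n=3: even sum, s = (-10)+3 = -7
i=1,n=4: odd sum, s = (-7)-4 = -11
i=1,n=5: even sum, s = (-11)+5 = -6
i=2,n=2: even sum, s = (-6)+4 = -2
i=2,n=3: odd sum, s = (-2)-3 = -5
i=2,n=4: even sum, s = (-5)+8 = 3
i=2,n=5: odd sum, s = 3-5 = -2
i=3,n=2: odd sum, s = (-2)-2 = -4
i=3,n=3: even sum, s = (-4)+9 = 5
i=3,n=4: odd sum, s = 5-4 = 1
i=3,n=5: even sum, s = 1+15 = 16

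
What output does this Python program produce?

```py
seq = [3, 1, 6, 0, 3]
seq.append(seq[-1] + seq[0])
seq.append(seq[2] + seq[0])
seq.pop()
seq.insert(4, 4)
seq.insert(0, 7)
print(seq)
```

[7, 3, 1, 6, 0, 4, 3, 6]

append seq[-1]+seq[0] = 3+3 = 6 → [3, 1, 6, 0, 3, 6]
append seq[2]+seq[0] = 6+3 = 9 → [3, 1, 6, 0, 3, 6, 9]
pop() removes 9 → [3, 1, 6, 0, 3, 6]
insert 4 at 4 → [3, 1, 6, 0, 4, 3, 6]
insert 7 at 0 → [7, 3, 1, 6, 0, 4, 3, 6]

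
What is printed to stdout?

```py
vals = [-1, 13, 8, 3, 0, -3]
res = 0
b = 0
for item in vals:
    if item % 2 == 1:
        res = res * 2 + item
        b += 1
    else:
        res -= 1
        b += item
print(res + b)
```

53

item=-1: odd, res = 0*2+(-1) = -1; b=1
item=13: odd, res = (-1)*2+13 = 11; b=2
item=8: not odd, res = 11-1 = 10; b=10
item=3: odd, res = 10*2+3 = 23; b=11
item=0: not odd, res = 23-1 = 22; b=11
item=-3: odd, res = 22*2+(-3) = 41; b=12
res+b = 41+12 = 53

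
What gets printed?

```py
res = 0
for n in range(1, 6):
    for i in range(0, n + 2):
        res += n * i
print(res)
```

210

n=1,i=0: res = 0+0 = 0
n=1,i=1: res = 0+1 = 1
n=1,i=2: res = 1+2 = 3
n=2,i=0: res = 3+0 = 3
n=2,i=1: res = 3+2 = 5
n=2,i=2: res = 5+4 = 9
n=2,i=3: res = 9+6 = 15
n=3,i=0: res = 15+0 = 15
n=3,i=1: res = 15+3 = 18
n=3,i=2: res = 18+6 = 24
n=3,i=3: res = 24+9 = 33
n=3,i=4: res = 33+12 = 45
n=4,i=0: res = 45+0 = 45
n=4,i=1: res = 45+4 = 49
n=4,i=2: res = 49+8 = 57
n=4,i=3: res = 57+12 = 69
n=4,i=4: res = 69+16 = 85
n=4,i=5: res = 85+20 = 105
n=5,i=0: res = 105+0 = 105
n=5,i=1: res = 105+5 = 110
n=5,i=2: res = 110+10 = 120
n=5,i=3: res = 120+15 = 135
n=5,i=4: res = 135+20 = 155
n=5,i=5: res = 155+25 = 180
n=5,i=6: res = 180+30 = 210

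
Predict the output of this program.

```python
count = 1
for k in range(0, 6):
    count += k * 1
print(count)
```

k=0: count = 1+0*1 = 1
k=1: count = 1+1*1 = 2
k=2: count = 2+2*1 = 4
k=3: count = 4+3*1 = 7
k=4: count = 7+4*1 = 11
k=5: count = 11+5*1 = 16

16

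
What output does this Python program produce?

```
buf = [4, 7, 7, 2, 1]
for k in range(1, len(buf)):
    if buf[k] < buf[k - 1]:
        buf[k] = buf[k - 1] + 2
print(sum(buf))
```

38

k=1: 7>=4, unchanged → [4, 7, 7, 2, 1]
k=2: 7>=7, unchanged → [4, 7, 7, 2, 1]
k=3: 2<7, buf[3] = 7+2 = 9 → [4, 7, 7, 9, 1]
k=4: 1<9, buf[4] = 9+2 = 11 → [4, 7, 7, 9, 11]
sum = 38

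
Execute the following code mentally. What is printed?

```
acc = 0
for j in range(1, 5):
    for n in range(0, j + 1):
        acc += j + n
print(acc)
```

j=1,n=0: acc = 0+1 = 1
j=1,n=1: acc = 1+2 = 3
j=2,n=0: acc = 3+2 = 5
j=2,n=1: acc = 5+3 = 8
j=2,n=2: acc = 8+4 = 12
j=3,n=0: acc = 12+3 = 15
j=3,n=1: acc = 15+4 = 19
j=3,n=2: acc = 19+5 = 24
j=3,n=3: acc = 24+6 = 30
j=4,n=0: acc = 30+4 = 34
j=4,n=1: acc = 34+5 = 39
j=4,n=2: acc = 39+6 = 45
j=4,n=3: acc = 45+7 = 52
j=4,n=4: acc = 52+8 = 60

60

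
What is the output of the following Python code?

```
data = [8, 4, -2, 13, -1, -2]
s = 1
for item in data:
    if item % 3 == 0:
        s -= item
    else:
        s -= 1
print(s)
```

-5

item=8: not %3==0, s = 1-1 = 0
item=4: not %3==0, s = 0-1 = -1
item=-2: not %3==0, s = (-1)-1 = -2
item=13: not %3==0, s = (-2)-1 = -3
item=-1: not %3==0, s = (-3)-1 = -4
item=-2: not %3==0, s = (-4)-1 = -5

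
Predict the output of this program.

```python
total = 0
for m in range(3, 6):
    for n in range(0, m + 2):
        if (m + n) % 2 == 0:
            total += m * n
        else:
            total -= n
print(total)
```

m=3,n=0: odd sum, total = 0-0 = 0
m=3,n=1: even sum, total = 0+3 = 3
m=3,n=2: odd sum, total = 3-2 = 1
m=3,n=3: even sum, total = 1+9 = 10
m=3,n=4: odd sum, total = 10-4 = 6
m=4,n=0: even sum, total = 6+0 = 6
m=4,n=1: odd sum, total = 6-1 = 5
m=4,n=2: even sum, total = 5+8 = 13
m=4,n=3: odd sum, total = 13-3 = 10
m=4,n=4: even sum, total = 10+16 = 26
m=4,n=5: odd sum, total = 26-5 = 21
m=5,n=0: odd sum, total = 21-0 = 21
m=5,n=1: even sum, total = 21+5 = 26
m=5,n=2: odd sum, total = 26-2 = 24
m=5,n=3: even sum, total = 24+15 = 39
m=5,n=4: odd sum, total = 39-4 = 35
m=5,n=5: even sum, total = 35+25 = 60
m=5,n=6: odd sum, total = 60-6 = 54

54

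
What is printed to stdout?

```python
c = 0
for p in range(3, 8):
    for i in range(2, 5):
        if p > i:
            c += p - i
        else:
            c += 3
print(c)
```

40

p=3,i=2: 3>2, c = 0+1 = 1
p=3,i=3: not 3>3, c = 1+3 = 4
p=3,i=4: not 3>4, c = 4+3 = 7
p=4,i=2: 4>2, c = 7+2 = 9
p=4,i=3: 4>3, c = 9+1 = 10
p=4,i=4: not 4>4, c = 10+3 = 13
p=5,i=2: 5>2, c = 13+3 = 16
p=5,i=3: 5>3, c = 16+2 = 18
p=5,i=4: 5>4, c = 18+1 = 19
p=6,i=2: 6>2, c = 19+4 = 23
p=6,i=3: 6>3, c = 23+3 = 26
p=6,i=4: 6>4, c = 26+2 = 28
p=7,i=2: 7>2, c = 28+5 = 33
p=7,i=3: 7>3, c = 33+4 = 37
p=7,i=4: 7>4, c = 37+3 = 40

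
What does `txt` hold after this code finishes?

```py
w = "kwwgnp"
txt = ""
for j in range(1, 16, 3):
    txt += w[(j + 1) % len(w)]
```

'wpwpw'

j=1: add w[2]='w' → 'w'
j=4: add w[5]='p' → 'wp'
j=7: add w[2]='w' → 'wpw'
j=10: add w[5]='p' → 'wpwp'
j=13: add w[2]='w' → 'wpwpw'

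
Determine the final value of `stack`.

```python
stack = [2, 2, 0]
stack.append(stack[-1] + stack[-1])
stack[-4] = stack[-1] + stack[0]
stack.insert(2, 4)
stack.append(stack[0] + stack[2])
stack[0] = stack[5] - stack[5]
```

[0, 2, 4, 0, 0, 6]

append stack[-1]+stack[-1] = 0+0 = 0 → [2, 2, 0, 0]
stack[-4] = stack[-1]+stack[0] = 0+2 = 2 → [2, 2, 0, 0]
insert 4 at 2 → [2, 2, 4, 0, 0]
append stack[0]+stack[2] = 2+4 = 6 → [2, 2, 4, 0, 0, 6]
stack[0] = stack[5]-stack[5] = 6-6 = 0 → [0, 2, 4, 0, 0, 6]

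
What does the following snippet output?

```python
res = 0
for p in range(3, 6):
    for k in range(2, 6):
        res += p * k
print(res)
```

p=3,k=2: res = 0+6 = 6
p=3,k=3: res = 6+9 = 15
p=3,k=4: res = 15+12 = 27
p=3,k=5: res = 27+15 = 42
p=4,k=2: res = 42+8 = 50
p=4,k=3: res = 50+12 = 62
p=4,k=4: res = 62+16 = 78
p=4,k=5: res = 78+20 = 98
p=5,k=2: res = 98+10 = 108
p=5,k=3: res = 108+15 = 123
p=5,k=4: res = 123+20 = 143
p=5,k=5: res = 143+25 = 168

168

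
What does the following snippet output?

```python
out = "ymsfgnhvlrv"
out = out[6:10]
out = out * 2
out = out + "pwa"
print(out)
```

hvlrhvlrpwa

slice [6:10] → 'hvlr'
repeat ×2 → 'hvlrhvlr'
+ 'pwa' → 'hvlrhvlrpwa'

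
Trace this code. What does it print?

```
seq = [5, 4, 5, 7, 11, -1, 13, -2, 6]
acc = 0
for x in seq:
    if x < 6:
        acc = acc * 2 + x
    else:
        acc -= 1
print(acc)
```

117

x=5: <6, acc = 0*2+5 = 5
x=4: <6, acc = 5*2+4 = 14
x=5: <6, acc = 14*2+5 = 33
x=7: not <6, acc = 33-1 = 32
x=11: not <6, acc = 32-1 = 31
x=-1: <6, acc = 31*2+(-1) = 61
x=13: not <6, acc = 61-1 = 60
x=-2: <6, acc = 60*2+(-2) = 118
x=6: not <6, acc = 118-1 = 117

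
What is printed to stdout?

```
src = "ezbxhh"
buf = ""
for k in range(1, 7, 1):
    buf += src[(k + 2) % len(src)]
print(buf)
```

xhhezb

k=1: add src[3]='x' → 'x'
k=2: add src[4]='h' → 'xh'
k=3: add src[5]='h' → 'xhh'
k=4: add src[0]='e' → 'xhhe'
k=5: add src[1]='z' → 'xhhez'
k=6: add src[2]='b' → 'xhhezb'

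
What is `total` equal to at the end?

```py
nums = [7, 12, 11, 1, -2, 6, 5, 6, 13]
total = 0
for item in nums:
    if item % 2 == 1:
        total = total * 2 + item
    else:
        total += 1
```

item=7: odd, total = 0*2+7 = 7
item=12: not odd, total = 7+1 = 8
item=11: odd, total = 8*2+11 = 27
item=1: odd, total = 27*2+1 = 55
item=-2: not odd, total = 55+1 = 56
item=6: not odd, total = 56+1 = 57
item=5: odd, total = 57*2+5 = 119
item=6: not odd, total = 119+1 = 120
item=13: odd, total = 120*2+13 = 253

253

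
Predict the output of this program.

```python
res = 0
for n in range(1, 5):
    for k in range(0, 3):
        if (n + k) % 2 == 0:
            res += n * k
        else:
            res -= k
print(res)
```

10

n=1,k=0: odd sum, res = 0-0 = 0
n=1,k=1: even sum, res = 0+1 = 1
n=1,k=2: odd sum, res = 1-2 = -1
n=2,k=0: even sum, res = (-1)+0 = -1
n=2,k=1: odd sum, res = (-1)-1 = -2
n=2,k=2: even sum, res = (-2)+4 = 2
n=3,k=0: odd sum, res = 2-0 = 2
n=3,k=1: even sum, res = 2+3 = 5
n=3,k=2: odd sum, res = 5-2 = 3
n=4,k=0: even sum, res = 3+0 = 3
n=4,k=1: odd sum, res = 3-1 = 2
n=4,k=2: even sum, res = 2+8 = 10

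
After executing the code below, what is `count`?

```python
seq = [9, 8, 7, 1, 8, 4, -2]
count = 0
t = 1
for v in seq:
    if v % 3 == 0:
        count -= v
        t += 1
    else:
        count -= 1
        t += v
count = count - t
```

-43

v=9: %3==0, count = 0-9 = -9; t=2
v=8: not %3==0, count = (-9)-1 = -10; t=10
v=7: not %3==0, count = (-10)-1 = -11; t=17
v=1: not %3==0, count = (-11)-1 = -12; t=18
v=8: not %3==0, count = (-12)-1 = -13; t=26
v=4: not %3==0, count = (-13)-1 = -14; t=30
v=-2: not %3==0, count = (-14)-1 = -15; t=28
count-t = (-15)-28 = -43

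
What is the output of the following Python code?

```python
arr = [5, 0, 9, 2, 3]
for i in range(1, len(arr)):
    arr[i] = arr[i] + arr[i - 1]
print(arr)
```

[5, 5, 14, 16, 19]

i=1: arr[1] = 0+5 = 5 → [5, 5, 9, 2, 3]
i=2: arr[2] = 9+5 = 14 → [5, 5, 14, 2, 3]
i=3: arr[3] = 2+14 = 16 → [5, 5, 14, 16, 3]
i=4: arr[4] = 3+16 = 19 → [5, 5, 14, 16, 19]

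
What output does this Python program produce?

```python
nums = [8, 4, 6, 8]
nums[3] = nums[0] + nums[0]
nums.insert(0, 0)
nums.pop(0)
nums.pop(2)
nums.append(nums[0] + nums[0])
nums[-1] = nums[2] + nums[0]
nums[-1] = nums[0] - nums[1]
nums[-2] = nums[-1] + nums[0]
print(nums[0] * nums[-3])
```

nums[3] = nums[0]+nums[0] = 8+8 = 16 → [8, 4, 6, 16]
insert 0 at 0 → [0, 8, 4, 6, 16]
pop(0) removes 0 → [8, 4, 6, 16]
pop(2) removes 6 → [8, 4, 16]
append nums[0]+nums[0] = 8+8 = 16 → [8, 4, 16, 16]
nums[-1] = nums[2]+nums[0] = 16+8 = 24 → [8, 4, 16, 24]
nums[-1] = nums[0]-nums[1] = 8-4 = 4 → [8, 4, 16, 4]
nums[-2] = nums[-1]+nums[0] = 4+8 = 12 → [8, 4, 12, 4]
nums[0]*nums[-3] = 8*4 = 32

32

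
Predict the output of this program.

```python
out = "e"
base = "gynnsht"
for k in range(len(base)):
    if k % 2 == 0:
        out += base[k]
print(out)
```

k=0: add 'g' → 'eg'
k=1: skip
k=2: add 'n' → 'egn'
k=3: skip
k=4: add 's' → 'egns'
k=5: skip
k=6: add 't' → 'egnst'

egnst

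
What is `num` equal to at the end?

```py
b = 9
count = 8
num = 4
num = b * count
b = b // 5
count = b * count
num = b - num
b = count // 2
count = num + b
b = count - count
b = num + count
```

num = 9*8 = 72
b = 9//5 = 1
count = 1*8 = 8
num = 1-72 = -71
b = 8//2 = 4
count = (-71)+4 = -67
b = (-67)-(-67) = 0
b = (-71)+(-67) = -138

-71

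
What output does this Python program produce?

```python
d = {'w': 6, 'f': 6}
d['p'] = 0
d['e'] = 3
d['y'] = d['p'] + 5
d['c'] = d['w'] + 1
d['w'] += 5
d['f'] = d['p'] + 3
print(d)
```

{'w': 11, 'f': 3, 'p': 0, 'e': 3, 'y': 5, 'c': 7}

d['p'] = 0 → {'w': 6, 'f': 6, 'p': 0}
d['e'] = 3 → {'w': 6, 'f': 6, 'p': 0, 'e': 3}
d['y'] = d['p']+5 = 5 → {'w': 6, 'f': 6, 'p': 0, 'e': 3, 'y': 5}
d['c'] = d['w']+1 = 7 → {'w': 6, 'f': 6, 'p': 0, 'e': 3, 'y': 5, 'c': 7}
d['w'] = 6+5 = 11 → {'w': 11, 'f': 6, 'p': 0, 'e': 3, 'y': 5, 'c': 7}
d['f'] = d['p']+3 = 3 → {'w': 11, 'f': 3, 'p': 0, 'e': 3, 'y': 5, 'c': 7}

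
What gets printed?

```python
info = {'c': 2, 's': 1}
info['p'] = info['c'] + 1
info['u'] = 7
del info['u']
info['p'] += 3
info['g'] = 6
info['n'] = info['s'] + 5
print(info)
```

{'c': 2, 's': 1, 'p': 6, 'g': 6, 'n': 6}

info['p'] = info['c']+1 = 3 → {'c': 2, 's': 1, 'p': 3}
info['u'] = 7 → {'c': 2, 's': 1, 'p': 3, 'u': 7}
del 'u' → {'c': 2, 's': 1, 'p': 3}
info['p'] = 3+3 = 6 → {'c': 2, 's': 1, 'p': 6}
info['g'] = 6 → {'c': 2, 's': 1, 'p': 6, 'g': 6}
info['n'] = info['s']+5 = 6 → {'c': 2, 's': 1, 'p': 6, 'g': 6, 'n': 6}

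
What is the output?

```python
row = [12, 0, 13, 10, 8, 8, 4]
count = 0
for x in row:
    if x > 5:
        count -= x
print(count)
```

x=12: >5, count = 0-12 = -12
x=0: not >5
x=13: >5, count = (-12)-13 = -25
x=10: >5, count = (-25)-10 = -35
x=8: >5, count = (-35)-8 = -43
x=8: >5, count = (-43)-8 = -51
x=4: not >5

-51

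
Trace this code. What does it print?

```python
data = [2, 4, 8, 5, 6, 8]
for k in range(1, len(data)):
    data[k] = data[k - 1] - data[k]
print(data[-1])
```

k=1: data[1] = 2-4 = -2 → [2, -2, 8, 5, 6, 8]
k=2: data[2] = (-2)-8 = -10 → [2, -2, -10, 5, 6, 8]
k=3: data[3] = (-10)-5 = -15 → [2, -2, -10, -15, 6, 8]
k=4: data[4] = (-15)-6 = -21 → [2, -2, -10, -15, -21, 8]
k=5: data[5] = (-21)-8 = -29 → [2, -2, -10, -15, -21, -29]

-29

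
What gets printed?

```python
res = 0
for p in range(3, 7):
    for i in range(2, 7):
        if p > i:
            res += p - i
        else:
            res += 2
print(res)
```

p=3,i=2: 3>2, res = 0+1 = 1
p=3,i=3: not 3>3, res = 1+2 = 3
p=3,i=4: not 3>4, res = 3+2 = 5
p=3,i=5: not 3>5, res = 5+2 = 7
p=3,i=6: not 3>6, res = 7+2 = 9
p=4,i=2: 4>2, res = 9+2 = 11
p=4,i=3: 4>3, res = 11+1 = 12
p=4,i=4: not 4>4, res = 12+2 = 14
p=4,i=5: not 4>5, res = 14+2 = 16
p=4,i=6: not 4>6, res = 16+2 = 18
p=5,i=2: 5>2, res = 18+3 = 21
p=5,i=3: 5>3, res = 21+2 = 23
p=5,i=4: 5>4, res = 23+1 = 24
p=5,i=5: not 5>5, res = 24+2 = 26
p=5,i=6: not 5>6, res = 26+2 = 28
p=6,i=2: 6>2, res = 28+4 = 32
p=6,i=3: 6>3, res = 32+3 = 35
p=6,i=4: 6>4, res = 35+2 = 37
p=6,i=5: 6>5, res = 37+1 = 38
p=6,i=6: not 6>6, res = 38+2 = 40

40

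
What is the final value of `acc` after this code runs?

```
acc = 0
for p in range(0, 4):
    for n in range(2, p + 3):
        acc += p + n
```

p=0,n=2: acc = 0+2 = 2
p=1,n=2: acc = 2+3 = 5
p=1,n=3: acc = 5+4 = 9
p=2,n=2: acc = 9+4 = 13
p=2,n=3: acc = 13+5 = 18
p=2,n=4: acc = 18+6 = 24
p=3,n=2: acc = 24+5 = 29
p=3,n=3: acc = 29+6 = 35
p=3,n=4: acc = 35+7 = 42
p=3,n=5: acc = 42+8 = 50

50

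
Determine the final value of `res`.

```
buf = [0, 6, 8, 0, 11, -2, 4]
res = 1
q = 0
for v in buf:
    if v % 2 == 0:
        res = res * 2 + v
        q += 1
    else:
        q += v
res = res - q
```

v=0: even, res = 1*2+0 = 2; q=1
v=6: even, res = 2*2+6 = 10; q=2
v=8: even, res = 10*2+8 = 28; q=3
v=0: even, res = 28*2+0 = 56; q=4
v=11: not even; q=15
v=-2: even, res = 56*2+(-2) = 110; q=16
v=4: even, res = 110*2+4 = 224; q=17
res-q = 224-17 = 207

207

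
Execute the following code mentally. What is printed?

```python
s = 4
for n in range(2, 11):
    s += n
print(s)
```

n=2: s = 4+2 = 6
n=3: s = 6+3 = 9
n=4: s = 9+4 = 13
n=5: s = 13+5 = 18
n=6: s = 18+6 = 24
n=7: s = 24+7 = 31
n=8: s = 31+8 = 39
n=9: s = 39+9 = 48
n=10: s = 48+10 = 58

58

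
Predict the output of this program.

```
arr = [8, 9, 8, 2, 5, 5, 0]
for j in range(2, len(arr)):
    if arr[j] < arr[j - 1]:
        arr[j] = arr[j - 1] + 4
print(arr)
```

[8, 9, 13, 17, 21, 25, 29]

j=2: 8<9, arr[2] = 9+4 = 13 → [8, 9, 13, 2, 5, 5, 0]
j=3: 2<13, arr[3] = 13+4 = 17 → [8, 9, 13, 17, 5, 5, 0]
j=4: 5<17, arr[4] = 17+4 = 21 → [8, 9, 13, 17, 21, 5, 0]
j=5: 5<21, arr[5] = 21+4 = 25 → [8, 9, 13, 17, 21, 25, 0]
j=6: 0<25, arr[6] = 25+4 = 29 → [8, 9, 13, 17, 21, 25, 29]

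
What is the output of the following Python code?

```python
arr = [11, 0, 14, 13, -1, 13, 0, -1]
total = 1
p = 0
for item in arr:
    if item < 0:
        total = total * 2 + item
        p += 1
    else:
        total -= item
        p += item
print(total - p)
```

-230

item=11: not <0, total = 1-11 = -10; p=11
item=0: not <0, total = (-10)-0 = -10; p=11
item=14: not <0, total = (-10)-14 = -24; p=25
item=13: not <0, total = (-24)-13 = -37; p=38
item=-1: <0, total = (-37)*2+(-1) = -75; p=39
item=13: not <0, total = (-75)-13 = -88; p=52
item=0: not <0, total = (-88)-0 = -88; p=52
item=-1: <0, total = (-88)*2+(-1) = -177; p=53
total-p = (-177)-53 = -230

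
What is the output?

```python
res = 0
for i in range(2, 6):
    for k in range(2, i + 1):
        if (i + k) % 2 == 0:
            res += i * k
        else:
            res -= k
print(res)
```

i=2,k=2: even sum, res = 0+4 = 4
i=3,k=2: odd sum, res = 4-2 = 2
i=3,k=3: even sum, res = 2+9 = 11
i=4,k=2: even sum, res = 11+8 = 19
i=4,k=3: odd sum, res = 19-3 = 16
i=4,k=4: even sum, res = 16+16 = 32
i=5,k=2: odd sum, res = 32-2 = 30
i=5,k=3: even sum, res = 30+15 = 45
i=5,k=4: odd sum, res = 45-4 = 41
i=5,k=5: even sum, res = 41+25 = 66

66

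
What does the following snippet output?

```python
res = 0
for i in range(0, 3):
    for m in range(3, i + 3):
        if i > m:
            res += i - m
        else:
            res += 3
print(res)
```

i=1,m=3: not 1>3, res = 0+3 = 3
i=2,m=3: not 2>3, res = 3+3 = 6
i=2,m=4: not 2>4, res = 6+3 = 9

9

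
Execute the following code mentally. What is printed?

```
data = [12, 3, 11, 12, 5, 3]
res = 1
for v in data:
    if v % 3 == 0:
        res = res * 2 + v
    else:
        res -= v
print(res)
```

97

v=12: %3==0, res = 1*2+12 = 14
v=3: %3==0, res = 14*2+3 = 31
v=11: not %3==0, res = 31-11 = 20
v=12: %3==0, res = 20*2+12 = 52
v=5: not %3==0, res = 52-5 = 47
v=3: %3==0, res = 47*2+3 = 97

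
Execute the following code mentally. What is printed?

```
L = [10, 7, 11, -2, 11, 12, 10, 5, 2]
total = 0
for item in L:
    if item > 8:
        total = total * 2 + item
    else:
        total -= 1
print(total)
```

item=10: >8, total = 0*2+10 = 10
item=7: not >8, total = 10-1 = 9
item=11: >8, total = 9*2+11 = 29
item=-2: not >8, total = 29-1 = 28
item=11: >8, total = 28*2+11 = 67
item=12: >8, total = 67*2+12 = 146
item=10: >8, total = 146*2+10 = 302
item=5: not >8, total = 302-1 = 301
item=2: not >8, total = 301-1 = 300

300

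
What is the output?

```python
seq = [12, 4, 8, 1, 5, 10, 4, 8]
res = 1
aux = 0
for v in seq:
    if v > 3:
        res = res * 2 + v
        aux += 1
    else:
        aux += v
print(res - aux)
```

v=12: >3, res = 1*2+12 = 14; aux=1
v=4: >3, res = 14*2+4 = 32; aux=2
v=8: >3, res = 32*2+8 = 72; aux=3
v=1: not >3; aux=4
v=5: >3, res = 72*2+5 = 149; aux=5
v=10: >3, res = 149*2+10 = 308; aux=6
v=4: >3, res = 308*2+4 = 620; aux=7
v=8: >3, res = 620*2+8 = 1248; aux=8
res-aux = 1248-8 = 1240

1240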